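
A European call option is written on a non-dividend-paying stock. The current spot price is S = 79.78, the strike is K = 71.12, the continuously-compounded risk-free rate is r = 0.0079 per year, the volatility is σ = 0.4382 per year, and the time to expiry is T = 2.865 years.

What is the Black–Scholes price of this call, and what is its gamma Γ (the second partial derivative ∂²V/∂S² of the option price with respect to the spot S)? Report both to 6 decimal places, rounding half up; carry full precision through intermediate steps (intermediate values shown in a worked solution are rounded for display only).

σ√T = 0.4382·√2.865 = 0.741711
d₁ = (ln(S/K) + (r+σ²/2)T) / (σ√T) = (ln(79.78/71.12) + (0.0079+0.4382²/2)·2.865) / 0.741711 = (0.114904 + 0.297701) / 0.741711 = 0.556289
d₂ = d₁ − σ√T = 0.556289 − 0.741711 = -0.185422
e^{−rT} = e^{−0.0079·2.865} = 0.977621
N(d₁) = 0.710993,  N(d₂) = 0.426449
Call price V = S·N(d₁) − K·e^{−rT}·N(d₂) = 56.723037 − 29.650302 = 27.072735
φ(d₁) = (1/√(2π))·e^{−d₁²/2} = 0.341753
Γ = φ(d₁) / (S·σ·√T) = 0.005775

price = 27.072735
Γ = 0.005775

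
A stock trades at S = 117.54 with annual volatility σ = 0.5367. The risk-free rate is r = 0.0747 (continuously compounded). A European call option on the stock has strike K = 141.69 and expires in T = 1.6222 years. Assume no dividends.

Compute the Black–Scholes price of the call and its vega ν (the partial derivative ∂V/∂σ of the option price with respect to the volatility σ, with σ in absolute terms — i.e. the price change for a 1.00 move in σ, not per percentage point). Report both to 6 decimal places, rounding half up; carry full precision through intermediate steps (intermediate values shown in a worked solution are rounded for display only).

σ√T = 0.5367·√1.6222 = 0.683571
d₁ = (ln(S/K) + (r+σ²/2)T) / (σ√T) = (ln(117.54/141.69) + (0.0747+0.5367²/2)·1.6222) / 0.683571 = (-0.186863 + 0.354813) / 0.683571 = 0.245695
d₂ = d₁ − σ√T = 0.245695 − 0.683571 = -0.437876
e^{−rT} = e^{−0.0747·1.6222} = 0.885876
N(d₁) = 0.597041,  N(d₂) = 0.330738
Call price V = S·N(d₁) − K·e^{−rT}·N(d₂) = 70.176196 − 41.514172 = 28.662024
φ(d₁) = (1/√(2π))·e^{−d₁²/2} = 0.387081
ν = S·φ(d₁)·√T = 57.948152

price = 28.662024
ν = 57.948152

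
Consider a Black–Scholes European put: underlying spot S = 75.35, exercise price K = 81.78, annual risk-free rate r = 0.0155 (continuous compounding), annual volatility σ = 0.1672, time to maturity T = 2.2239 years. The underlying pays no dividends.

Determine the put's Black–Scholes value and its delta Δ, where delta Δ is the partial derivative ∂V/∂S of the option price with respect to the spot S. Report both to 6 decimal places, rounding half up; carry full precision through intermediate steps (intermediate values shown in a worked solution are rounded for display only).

price = 9.624243
Δ = -0.526114

σ√T = 0.1672·√2.2239 = 0.249341
d₁ = (ln(S/K) + (r+σ²/2)T) / (σ√T) = (ln(75.35/81.78) + (0.0155+0.1672²/2)·2.2239) / 0.249341 = (-0.081889 + 0.065556) / 0.249341 = -0.065504
d₂ = d₁ − σ√T = -0.065504 − 0.249341 = -0.314845
e^{−rT} = e^{−0.0155·2.2239} = 0.966117
N(−d₁) = 0.526114,  N(−d₂) = 0.623560
Put price V = K·e^{−rT}·N(−d₂) − S·N(−d₁) = 49.266906 − 39.642663 = 9.624243
Δ = −N(−d₁) = -0.526114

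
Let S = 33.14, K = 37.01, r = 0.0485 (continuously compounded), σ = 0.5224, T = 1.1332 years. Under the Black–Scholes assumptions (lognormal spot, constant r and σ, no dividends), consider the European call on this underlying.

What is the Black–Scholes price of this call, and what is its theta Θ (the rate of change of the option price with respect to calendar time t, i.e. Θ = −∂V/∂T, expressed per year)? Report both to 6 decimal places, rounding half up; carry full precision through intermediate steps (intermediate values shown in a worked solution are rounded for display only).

price = 6.556419
Θ = -3.792238

σ√T = 0.5224·√1.1332 = 0.556105
d₁ = (ln(S/K) + (r+σ²/2)T) / (σ√T) = (ln(33.14/37.01) + (0.0485+0.5224²/2)·1.1332) / 0.556105 = (-0.110447 + 0.209586) / 0.556105 = 0.178274
d₂ = d₁ − σ√T = 0.178274 − 0.556105 = -0.377830
e^{−rT} = e^{−0.0485·1.1332} = 0.946523
N(d₁) = 0.570746,  N(d₂) = 0.352778
Call price V = S·N(d₁) − K·e^{−rT}·N(d₂) = 18.914531 − 12.358112 = 6.556419
φ(d₁) = (1/√(2π))·e^{−d₁²/2} = 0.392653
Θ = −S·φ(d₁)·σ/(2√T) − r·K·e^{−rT}·N(d₂) = −3.192869 − 0.599368 = -3.792238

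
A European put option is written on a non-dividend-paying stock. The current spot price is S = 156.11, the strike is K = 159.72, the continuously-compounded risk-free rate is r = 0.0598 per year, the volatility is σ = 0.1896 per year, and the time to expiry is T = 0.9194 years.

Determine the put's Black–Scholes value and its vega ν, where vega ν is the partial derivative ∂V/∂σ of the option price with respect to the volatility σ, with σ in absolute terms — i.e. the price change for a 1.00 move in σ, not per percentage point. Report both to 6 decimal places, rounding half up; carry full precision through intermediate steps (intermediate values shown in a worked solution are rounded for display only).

σ√T = 0.1896·√0.9194 = 0.181799
d₁ = (ln(S/K) + (r+σ²/2)T) / (σ√T) = (ln(156.11/159.72) + (0.0598+0.1896²/2)·0.9194) / 0.181799 = (-0.022861 + 0.071505) / 0.181799 = 0.267571
d₂ = d₁ − σ√T = 0.267571 − 0.181799 = 0.085773
e^{−rT} = e^{−0.0598·0.9194} = 0.946504
N(−d₁) = 0.394515,  N(−d₂) = 0.465824
Put price V = K·e^{−rT}·N(−d₂) − S·N(−d₁) = 70.421162 − 61.587684 = 8.833479
φ(d₁) = (1/√(2π))·e^{−d₁²/2} = 0.384914
ν = S·φ(d₁)·√T = 57.616452

price = 8.833479
ν = 57.616452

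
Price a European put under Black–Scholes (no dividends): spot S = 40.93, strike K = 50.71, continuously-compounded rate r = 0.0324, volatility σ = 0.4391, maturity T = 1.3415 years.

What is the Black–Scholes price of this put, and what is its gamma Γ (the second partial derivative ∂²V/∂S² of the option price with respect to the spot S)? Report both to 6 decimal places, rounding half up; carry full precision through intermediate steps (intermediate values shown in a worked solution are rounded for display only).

price = 13.281978
Γ = 0.019101

σ√T = 0.4391·√1.3415 = 0.508579
d₁ = (ln(S/K) + (r+σ²/2)T) / (σ√T) = (ln(40.93/50.71) + (0.0324+0.4391²/2)·1.3415) / 0.508579 = (-0.214260 + 0.172791) / 0.508579 = -0.081538
d₂ = d₁ − σ√T = -0.081538 − 0.508579 = -0.590118
e^{−rT} = e^{−0.0324·1.3415} = 0.957466
N(−d₁) = 0.532493,  N(−d₂) = 0.722444
Put price V = K·e^{−rT}·N(−d₂) − S·N(−d₁) = 35.076920 − 21.794942 = 13.281978
φ(d₁) = (1/√(2π))·e^{−d₁²/2} = 0.397618
Γ = φ(d₁) / (S·σ·√T) = 0.019101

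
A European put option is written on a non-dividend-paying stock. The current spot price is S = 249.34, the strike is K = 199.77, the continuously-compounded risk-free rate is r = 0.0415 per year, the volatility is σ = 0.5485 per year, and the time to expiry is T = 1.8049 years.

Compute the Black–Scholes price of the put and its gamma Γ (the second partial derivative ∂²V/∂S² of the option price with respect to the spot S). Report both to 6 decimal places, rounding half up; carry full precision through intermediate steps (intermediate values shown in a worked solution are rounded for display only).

σ√T = 0.5485·√1.8049 = 0.736891
d₁ = (ln(S/K) + (r+σ²/2)T) / (σ√T) = (ln(249.34/199.77) + (0.0415+0.5485²/2)·1.8049) / 0.736891 = (0.221651 + 0.346407) / 0.736891 = 0.770885
d₂ = d₁ − σ√T = 0.770885 − 0.736891 = 0.033994
e^{−rT} = e^{−0.0415·1.8049} = 0.927833
N(−d₁) = 0.220388,  N(−d₂) = 0.486441
Put price V = K·e^{−rT}·N(−d₂) − S·N(−d₁) = 90.163396 − 54.951429 = 35.211967
φ(d₁) = (1/√(2π))·e^{−d₁²/2} = 0.296393
Γ = φ(d₁) / (S·σ·√T) = 0.001613

price = 35.211967
Γ = 0.001613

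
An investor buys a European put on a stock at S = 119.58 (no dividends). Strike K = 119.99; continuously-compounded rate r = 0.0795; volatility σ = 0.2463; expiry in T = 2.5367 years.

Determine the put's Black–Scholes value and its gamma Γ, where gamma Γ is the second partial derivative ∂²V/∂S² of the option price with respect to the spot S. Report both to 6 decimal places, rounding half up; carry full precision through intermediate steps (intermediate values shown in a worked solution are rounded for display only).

price = 8.251315
Γ = 0.006650

σ√T = 0.2463·√2.5367 = 0.392283
d₁ = (ln(S/K) + (r+σ²/2)T) / (σ√T) = (ln(119.58/119.99) + (0.0795+0.2463²/2)·2.5367) / 0.392283 = (-0.003423 + 0.278610) / 0.392283 = 0.701504
d₂ = d₁ − σ√T = 0.701504 − 0.392283 = 0.309221
e^{−rT} = e^{−0.0795·2.5367} = 0.817367
N(−d₁) = 0.241494,  N(−d₂) = 0.378577
Put price V = K·e^{−rT}·N(−d₂) − S·N(−d₁) = 37.129212 − 28.877897 = 8.251315
φ(d₁) = (1/√(2π))·e^{−d₁²/2} = 0.311925
Γ = φ(d₁) / (S·σ·√T) = 0.006650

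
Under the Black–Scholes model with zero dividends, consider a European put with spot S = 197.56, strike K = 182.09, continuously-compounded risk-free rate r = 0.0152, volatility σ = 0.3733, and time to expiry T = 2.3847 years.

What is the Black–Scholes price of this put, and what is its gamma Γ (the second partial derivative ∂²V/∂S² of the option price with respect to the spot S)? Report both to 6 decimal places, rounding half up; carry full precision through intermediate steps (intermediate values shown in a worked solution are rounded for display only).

price = 32.202285
Γ = 0.003103

σ√T = 0.3733·√2.3847 = 0.576468
d₁ = (ln(S/K) + (r+σ²/2)T) / (σ√T) = (ln(197.56/182.09) + (0.0152+0.3733²/2)·2.3847) / 0.576468 = (0.081541 + 0.202405) / 0.576468 = 0.492562
d₂ = d₁ − σ√T = 0.492562 − 0.576468 = -0.083905
e^{−rT} = e^{−0.0152·2.3847} = 0.964402
N(−d₁) = 0.311161,  N(−d₂) = 0.533434
Put price V = K·e^{−rT}·N(−d₂) − S·N(−d₁) = 93.675249 − 61.472964 = 32.202285
φ(d₁) = (1/√(2π))·e^{−d₁²/2} = 0.353367
Γ = φ(d₁) / (S·σ·√T) = 0.003103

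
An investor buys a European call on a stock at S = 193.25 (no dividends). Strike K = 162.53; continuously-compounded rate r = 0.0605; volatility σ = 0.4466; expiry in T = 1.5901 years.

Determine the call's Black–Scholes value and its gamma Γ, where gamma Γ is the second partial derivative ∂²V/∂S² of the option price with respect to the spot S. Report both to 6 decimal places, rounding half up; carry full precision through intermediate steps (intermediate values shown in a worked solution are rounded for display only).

price = 64.704395
Γ = 0.002747

σ√T = 0.4466·√1.5901 = 0.563159
d₁ = (ln(S/K) + (r+σ²/2)T) / (σ√T) = (ln(193.25/162.53) + (0.0605+0.4466²/2)·1.5901) / 0.563159 = (0.173122 + 0.254775) / 0.563159 = 0.759816
d₂ = d₁ − σ√T = 0.759816 − 0.563159 = 0.196657
e^{−rT} = e^{−0.0605·1.5901} = 0.908281
N(d₁) = 0.776318,  N(d₂) = 0.577952
Call price V = S·N(d₁) − K·e^{−rT}·N(d₂) = 150.023395 − 85.319000 = 64.704395
φ(d₁) = (1/√(2π))·e^{−d₁²/2} = 0.298914
Γ = φ(d₁) / (S·σ·√T) = 0.002747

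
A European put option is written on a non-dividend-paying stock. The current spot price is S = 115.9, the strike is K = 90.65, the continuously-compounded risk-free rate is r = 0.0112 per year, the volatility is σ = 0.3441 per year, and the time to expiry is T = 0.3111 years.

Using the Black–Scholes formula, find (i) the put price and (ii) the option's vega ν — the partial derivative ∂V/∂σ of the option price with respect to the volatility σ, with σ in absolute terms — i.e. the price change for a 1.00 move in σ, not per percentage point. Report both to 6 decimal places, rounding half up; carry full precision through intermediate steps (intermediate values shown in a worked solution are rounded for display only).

price = 0.894199
ν = 9.754997

σ√T = 0.3441·√0.3111 = 0.191926
d₁ = (ln(S/K) + (r+σ²/2)T) / (σ√T) = (ln(115.9/90.65) + (0.0112+0.3441²/2)·0.3111) / 0.191926 = (0.245722 + 0.021902) / 0.191926 = 1.394410
d₂ = d₁ − σ√T = 1.394410 − 0.191926 = 1.202483
e^{−rT} = e^{−0.0112·0.3111} = 0.996522
N(−d₁) = 0.081597,  N(−d₂) = 0.114588
Put price V = K·e^{−rT}·N(−d₂) − S·N(−d₁) = 10.351288 − 9.457088 = 0.894199
φ(d₁) = (1/√(2π))·e^{−d₁²/2} = 0.150902
ν = S·φ(d₁)·√T = 9.754997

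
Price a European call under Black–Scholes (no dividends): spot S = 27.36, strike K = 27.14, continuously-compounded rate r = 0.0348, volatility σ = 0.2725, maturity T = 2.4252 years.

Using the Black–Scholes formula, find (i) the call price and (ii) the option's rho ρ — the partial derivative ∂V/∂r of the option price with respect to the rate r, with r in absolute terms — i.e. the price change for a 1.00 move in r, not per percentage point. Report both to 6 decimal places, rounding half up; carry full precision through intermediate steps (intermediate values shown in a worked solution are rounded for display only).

price = 5.704967
ρ = 30.384476

σ√T = 0.2725·√2.4252 = 0.424366
d₁ = (ln(S/K) + (r+σ²/2)T) / (σ√T) = (ln(27.36/27.14) + (0.0348+0.2725²/2)·2.4252) / 0.424366 = (0.008073 + 0.174440) / 0.424366 = 0.430085
d₂ = d₁ − σ√T = 0.430085 − 0.424366 = 0.005720
e^{−rT} = e^{−0.0348·2.4252} = 0.919066
N(d₁) = 0.666433,  N(d₂) = 0.502282
Call price V = S·N(d₁) − K·e^{−rT}·N(d₂) = 18.233614 − 12.528647 = 5.704967
ρ = K·T·e^{−rT}·N(d₂) = 30.384476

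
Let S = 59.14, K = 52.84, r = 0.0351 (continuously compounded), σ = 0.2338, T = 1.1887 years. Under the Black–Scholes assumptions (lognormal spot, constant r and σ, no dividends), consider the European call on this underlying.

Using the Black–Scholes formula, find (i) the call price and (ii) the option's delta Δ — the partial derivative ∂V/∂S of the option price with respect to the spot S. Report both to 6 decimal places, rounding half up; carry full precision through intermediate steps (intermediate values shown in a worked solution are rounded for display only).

σ√T = 0.2338·√1.1887 = 0.254906
d₁ = (ln(S/K) + (r+σ²/2)T) / (σ√T) = (ln(59.14/52.84) + (0.0351+0.2338²/2)·1.1887) / 0.254906 = (0.112639 + 0.074212) / 0.254906 = 0.733018
d₂ = d₁ − σ√T = 0.733018 − 0.254906 = 0.478112
e^{−rT} = e^{−0.0351·1.1887} = 0.959135
N(d₁) = 0.768226,  N(d₂) = 0.683715
Call price V = S·N(d₁) − K·e^{−rT}·N(d₂) = 45.432908 − 34.651141 = 10.781768
Δ = N(d₁) = 0.768226

price = 10.781768
Δ = 0.768226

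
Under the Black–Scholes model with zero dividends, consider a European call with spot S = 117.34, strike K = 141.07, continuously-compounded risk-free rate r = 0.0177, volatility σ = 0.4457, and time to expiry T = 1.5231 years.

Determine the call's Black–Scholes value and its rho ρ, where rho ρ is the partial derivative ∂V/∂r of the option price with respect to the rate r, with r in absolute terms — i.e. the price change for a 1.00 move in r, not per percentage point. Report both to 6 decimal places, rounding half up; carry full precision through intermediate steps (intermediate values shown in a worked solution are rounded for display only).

price = 18.692754
ρ = 60.119290

σ√T = 0.4457·√1.5231 = 0.550056
d₁ = (ln(S/K) + (r+σ²/2)T) / (σ√T) = (ln(117.34/141.07) + (0.0177+0.4457²/2)·1.5231) / 0.550056 = (-0.184181 + 0.178240) / 0.550056 = -0.010801
d₂ = d₁ − σ√T = -0.010801 − 0.550056 = -0.560856
e^{−rT} = e^{−0.0177·1.5231} = 0.973401
N(d₁) = 0.495691,  N(d₂) = 0.287448
Call price V = S·N(d₁) − K·e^{−rT}·N(d₂) = 58.164417 − 39.471663 = 18.692754
ρ = K·T·e^{−rT}·N(d₂) = 60.119290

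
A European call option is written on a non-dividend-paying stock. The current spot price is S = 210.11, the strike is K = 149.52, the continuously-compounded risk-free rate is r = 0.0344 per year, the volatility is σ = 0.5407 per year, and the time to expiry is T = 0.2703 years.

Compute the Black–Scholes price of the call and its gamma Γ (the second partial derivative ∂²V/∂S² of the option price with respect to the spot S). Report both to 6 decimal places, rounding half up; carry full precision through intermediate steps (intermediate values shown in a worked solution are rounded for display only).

price = 64.501050
Γ = 0.002593

σ√T = 0.5407·√0.2703 = 0.281112
d₁ = (ln(S/K) + (r+σ²/2)T) / (σ√T) = (ln(210.11/149.52) + (0.0344+0.5407²/2)·0.2703) / 0.281112 = (0.340201 + 0.048810) / 0.281112 = 1.383830
d₂ = d₁ − σ√T = 1.383830 − 0.281112 = 1.102718
e^{−rT} = e^{−0.0344·0.2703} = 0.990745
N(d₁) = 0.916795,  N(d₂) = 0.864925
Call price V = S·N(d₁) − K·e^{−rT}·N(d₂) = 192.627756 − 128.126706 = 64.501050
φ(d₁) = (1/√(2π))·e^{−d₁²/2} = 0.153136
Γ = φ(d₁) / (S·σ·√T) = 0.002593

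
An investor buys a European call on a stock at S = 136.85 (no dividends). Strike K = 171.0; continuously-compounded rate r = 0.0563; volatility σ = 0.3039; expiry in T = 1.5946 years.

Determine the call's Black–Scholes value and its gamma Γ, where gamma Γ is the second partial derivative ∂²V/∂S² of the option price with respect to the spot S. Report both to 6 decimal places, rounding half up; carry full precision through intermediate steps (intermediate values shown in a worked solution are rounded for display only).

price = 13.878662
Γ = 0.007506

σ√T = 0.3039·√1.5946 = 0.383757
d₁ = (ln(S/K) + (r+σ²/2)T) / (σ√T) = (ln(136.85/171.0) + (0.0563+0.3039²/2)·1.5946) / 0.383757 = (-0.222778 + 0.163411) / 0.383757 = -0.154700
d₂ = d₁ − σ√T = -0.154700 − 0.383757 = -0.538457
e^{−rT} = e^{−0.0563·1.5946} = 0.914136
N(d₁) = 0.438529,  N(d₂) = 0.295131
Call price V = S·N(d₁) − K·e^{−rT}·N(d₂) = 60.012670 − 46.134008 = 13.878662
φ(d₁) = (1/√(2π))·e^{−d₁²/2} = 0.394197
Γ = φ(d₁) / (S·σ·√T) = 0.007506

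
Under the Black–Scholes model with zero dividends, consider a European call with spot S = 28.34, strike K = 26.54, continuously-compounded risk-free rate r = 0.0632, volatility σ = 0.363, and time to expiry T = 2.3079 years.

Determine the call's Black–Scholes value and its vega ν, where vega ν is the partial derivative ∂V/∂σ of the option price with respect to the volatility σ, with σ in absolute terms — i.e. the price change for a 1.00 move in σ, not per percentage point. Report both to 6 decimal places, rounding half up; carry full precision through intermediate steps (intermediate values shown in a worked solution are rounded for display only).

σ√T = 0.363·√2.3079 = 0.551461
d₁ = (ln(S/K) + (r+σ²/2)T) / (σ√T) = (ln(28.34/26.54) + (0.0632+0.363²/2)·2.3079) / 0.551461 = (0.065621 + 0.297914) / 0.551461 = 0.659222
d₂ = d₁ − σ√T = 0.659222 − 0.551461 = 0.107760
e^{−rT} = e^{−0.0632·2.3079} = 0.864279
N(d₁) = 0.745123,  N(d₂) = 0.542907
Call price V = S·N(d₁) − K·e^{−rT}·N(d₂) = 21.116794 − 12.453188 = 8.663606
φ(d₁) = (1/√(2π))·e^{−d₁²/2} = 0.321029
ν = S·φ(d₁)·√T = 13.821400

price = 8.663606
ν = 13.821400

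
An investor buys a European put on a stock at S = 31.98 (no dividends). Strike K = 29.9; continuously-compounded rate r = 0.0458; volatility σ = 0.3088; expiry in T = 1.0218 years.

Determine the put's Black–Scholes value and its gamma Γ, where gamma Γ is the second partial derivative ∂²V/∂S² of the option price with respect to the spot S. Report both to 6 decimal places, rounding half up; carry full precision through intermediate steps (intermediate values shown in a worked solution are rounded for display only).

σ√T = 0.3088·√1.0218 = 0.312148
d₁ = (ln(S/K) + (r+σ²/2)T) / (σ√T) = (ln(31.98/29.9) + (0.0458+0.3088²/2)·1.0218) / 0.312148 = (0.067252 + 0.095517) / 0.312148 = 0.521448
d₂ = d₁ − σ√T = 0.521448 − 0.312148 = 0.209300
e^{−rT} = e^{−0.0458·1.0218} = 0.954280
N(−d₁) = 0.301027,  N(−d₂) = 0.417107
Put price V = K·e^{−rT}·N(−d₂) − S·N(−d₁) = 11.901299 − 9.626857 = 2.274442
φ(d₁) = (1/√(2π))·e^{−d₁²/2} = 0.348230
Γ = φ(d₁) / (S·σ·√T) = 0.034884

price = 2.274442
Γ = 0.034884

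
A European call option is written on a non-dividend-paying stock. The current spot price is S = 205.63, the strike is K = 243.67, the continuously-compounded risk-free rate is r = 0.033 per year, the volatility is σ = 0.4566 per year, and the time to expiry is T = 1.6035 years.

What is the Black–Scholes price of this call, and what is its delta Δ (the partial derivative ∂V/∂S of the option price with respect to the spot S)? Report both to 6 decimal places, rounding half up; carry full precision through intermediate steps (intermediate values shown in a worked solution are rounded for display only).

σ√T = 0.4566·√1.6035 = 0.578190
d₁ = (ln(S/K) + (r+σ²/2)T) / (σ√T) = (ln(205.63/243.67) + (0.033+0.4566²/2)·1.6035) / 0.578190 = (-0.169736 + 0.220067) / 0.578190 = 0.087049
d₂ = d₁ − σ√T = 0.087049 − 0.578190 = -0.491141
e^{−rT} = e^{−0.033·1.6035} = 0.948460
N(d₁) = 0.534684,  N(d₂) = 0.311663
Call price V = S·N(d₁) − K·e^{−rT}·N(d₂) = 109.947005 − 72.028932 = 37.918072
Δ = N(d₁) = 0.534684

price = 37.918072
Δ = 0.534684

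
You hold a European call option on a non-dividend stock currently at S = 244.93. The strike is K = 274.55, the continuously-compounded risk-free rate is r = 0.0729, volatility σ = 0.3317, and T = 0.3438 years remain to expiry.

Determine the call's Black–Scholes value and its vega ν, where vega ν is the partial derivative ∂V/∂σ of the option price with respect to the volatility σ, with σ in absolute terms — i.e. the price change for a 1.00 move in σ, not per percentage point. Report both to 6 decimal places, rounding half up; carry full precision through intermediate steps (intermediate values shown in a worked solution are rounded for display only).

σ√T = 0.3317·√0.3438 = 0.194491
d₁ = (ln(S/K) + (r+σ²/2)T) / (σ√T) = (ln(244.93/274.55) + (0.0729+0.3317²/2)·0.3438) / 0.194491 = (-0.114161 + 0.043976) / 0.194491 = -0.360864
d₂ = d₁ − σ√T = -0.360864 − 0.194491 = -0.555355
e^{−rT} = e^{−0.0729·0.3438} = 0.975248
N(d₁) = 0.359101,  N(d₂) = 0.289326
Call price V = S·N(d₁) − K·e^{−rT}·N(d₂) = 87.954492 − 77.468346 = 10.486145
φ(d₁) = (1/√(2π))·e^{−d₁²/2} = 0.373794
ν = S·φ(d₁)·√T = 53.681846

price = 10.486145
ν = 53.681846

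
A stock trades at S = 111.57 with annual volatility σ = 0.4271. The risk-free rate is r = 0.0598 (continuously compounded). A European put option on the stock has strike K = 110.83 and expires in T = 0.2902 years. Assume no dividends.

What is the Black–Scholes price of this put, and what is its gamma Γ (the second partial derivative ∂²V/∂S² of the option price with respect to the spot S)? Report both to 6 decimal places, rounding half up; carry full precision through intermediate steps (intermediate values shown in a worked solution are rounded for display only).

σ√T = 0.4271·√0.2902 = 0.230080
d₁ = (ln(S/K) + (r+σ²/2)T) / (σ√T) = (ln(111.57/110.83) + (0.0598+0.4271²/2)·0.2902) / 0.230080 = (0.006655 + 0.043822) / 0.230080 = 0.219389
d₂ = d₁ − σ√T = 0.219389 − 0.230080 = -0.010691
e^{−rT} = e^{−0.0598·0.2902} = 0.982796
N(−d₁) = 0.413173,  N(−d₂) = 0.504265
Put price V = K·e^{−rT}·N(−d₂) − S·N(−d₁) = 54.926164 − 46.097762 = 8.828402
φ(d₁) = (1/√(2π))·e^{−d₁²/2} = 0.389456
Γ = φ(d₁) / (S·σ·√T) = 0.015172

price = 8.828402
Γ = 0.015172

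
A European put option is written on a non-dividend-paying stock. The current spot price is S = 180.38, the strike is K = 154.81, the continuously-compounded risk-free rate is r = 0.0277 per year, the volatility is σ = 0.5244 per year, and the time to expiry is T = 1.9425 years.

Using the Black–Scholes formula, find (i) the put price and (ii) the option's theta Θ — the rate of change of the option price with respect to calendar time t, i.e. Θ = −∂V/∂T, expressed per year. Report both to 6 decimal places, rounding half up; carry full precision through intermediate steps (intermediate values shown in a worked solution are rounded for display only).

price = 31.567963
Θ = -8.806944

σ√T = 0.5244·√1.9425 = 0.730875
d₁ = (ln(S/K) + (r+σ²/2)T) / (σ√T) = (ln(180.38/154.81) + (0.0277+0.5244²/2)·1.9425) / 0.730875 = (0.152867 + 0.320896) / 0.730875 = 0.648214
d₂ = d₁ − σ√T = 0.648214 − 0.730875 = -0.082661
e^{−rT} = e^{−0.0277·1.9425} = 0.947615
N(−d₁) = 0.258423,  N(−d₂) = 0.532939
Put price V = K·e^{−rT}·N(−d₂) − S·N(−d₁) = 78.182340 − 46.614377 = 31.567963
φ(d₁) = (1/√(2π))·e^{−d₁²/2} = 0.323347
Θ = −S·φ(d₁)·σ/(2√T) + r·K·e^{−rT}·N(−d₂) = −10.972594 + 2.165651 = -8.806944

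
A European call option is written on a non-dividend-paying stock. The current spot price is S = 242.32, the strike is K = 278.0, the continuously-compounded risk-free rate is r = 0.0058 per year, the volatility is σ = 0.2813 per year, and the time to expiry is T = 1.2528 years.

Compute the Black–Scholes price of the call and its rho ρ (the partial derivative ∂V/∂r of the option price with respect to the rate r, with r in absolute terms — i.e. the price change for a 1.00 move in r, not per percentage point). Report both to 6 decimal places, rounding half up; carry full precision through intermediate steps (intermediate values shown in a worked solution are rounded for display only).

σ√T = 0.2813·√1.2528 = 0.314855
d₁ = (ln(S/K) + (r+σ²/2)T) / (σ√T) = (ln(242.32/278.0) + (0.0058+0.2813²/2)·1.2528) / 0.314855 = (-0.137362 + 0.056833) / 0.314855 = -0.255765
d₂ = d₁ − σ√T = -0.255765 − 0.314855 = -0.570620
e^{−rT} = e^{−0.0058·1.2528} = 0.992760
N(d₁) = 0.399066,  N(d₂) = 0.284129
Call price V = S·N(d₁) − K·e^{−rT}·N(d₂) = 96.701716 − 78.415901 = 18.285815
ρ = K·T·e^{−rT}·N(d₂) = 98.239441

price = 18.285815
ρ = 98.239441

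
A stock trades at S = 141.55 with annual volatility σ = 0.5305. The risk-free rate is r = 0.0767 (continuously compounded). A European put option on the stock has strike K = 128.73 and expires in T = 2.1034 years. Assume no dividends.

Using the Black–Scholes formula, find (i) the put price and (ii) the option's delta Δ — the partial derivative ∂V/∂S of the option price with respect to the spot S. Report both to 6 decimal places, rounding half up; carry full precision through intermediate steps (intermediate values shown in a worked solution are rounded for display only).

σ√T = 0.5305·√2.1034 = 0.769390
d₁ = (ln(S/K) + (r+σ²/2)T) / (σ√T) = (ln(141.55/128.73) + (0.0767+0.5305²/2)·2.1034) / 0.769390 = (0.094936 + 0.457311) / 0.769390 = 0.717773
d₂ = d₁ − σ√T = 0.717773 − 0.769390 = -0.051617
e^{−rT} = e^{−0.0767·2.1034} = 0.851011
N(−d₁) = 0.236449,  N(−d₂) = 0.520583
Put price V = K·e^{−rT}·N(−d₂) − S·N(−d₁) = 57.030180 − 33.469321 = 23.560859
Δ = −N(−d₁) = -0.236449

price = 23.560859
Δ = -0.236449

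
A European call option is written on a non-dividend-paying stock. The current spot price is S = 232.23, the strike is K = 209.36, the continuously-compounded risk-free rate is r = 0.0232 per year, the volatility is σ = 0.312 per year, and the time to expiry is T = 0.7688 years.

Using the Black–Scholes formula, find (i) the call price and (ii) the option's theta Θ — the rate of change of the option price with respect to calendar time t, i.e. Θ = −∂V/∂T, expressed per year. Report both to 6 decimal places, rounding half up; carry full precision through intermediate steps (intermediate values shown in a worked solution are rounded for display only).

σ√T = 0.312·√0.7688 = 0.273565
d₁ = (ln(S/K) + (r+σ²/2)T) / (σ√T) = (ln(232.23/209.36) + (0.0232+0.312²/2)·0.7688) / 0.273565 = (0.103673 + 0.055255) / 0.273565 = 0.580951
d₂ = d₁ − σ√T = 0.580951 − 0.273565 = 0.307386
e^{−rT} = e^{−0.0232·0.7688} = 0.982322
N(d₁) = 0.719363,  N(d₂) = 0.620725
Call price V = S·N(d₁) − K·e^{−rT}·N(d₂) = 167.057748 − 127.657660 = 39.400087
φ(d₁) = (1/√(2π))·e^{−d₁²/2} = 0.336994
Θ = −S·φ(d₁)·σ/(2√T) − r·K·e^{−rT}·N(d₂) = −13.923812 − 2.961658 = -16.885470

price = 39.400087
Θ = -16.885470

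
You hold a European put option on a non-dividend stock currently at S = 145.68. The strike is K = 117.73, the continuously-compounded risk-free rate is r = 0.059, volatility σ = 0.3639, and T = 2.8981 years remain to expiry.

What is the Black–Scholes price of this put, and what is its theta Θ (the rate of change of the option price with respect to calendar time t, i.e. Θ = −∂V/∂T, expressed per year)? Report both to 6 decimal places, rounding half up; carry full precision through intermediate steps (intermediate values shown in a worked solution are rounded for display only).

σ√T = 0.3639·√2.8981 = 0.619496
d₁ = (ln(S/K) + (r+σ²/2)T) / (σ√T) = (ln(145.68/117.73) + (0.059+0.3639²/2)·2.8981) / 0.619496 = (0.213019 + 0.362876) / 0.619496 = 0.929617
d₂ = d₁ − σ√T = 0.929617 − 0.619496 = 0.310121
e^{−rT} = e^{−0.059·2.8981} = 0.842832
N(−d₁) = 0.176285,  N(−d₂) = 0.378235
Put price V = K·e^{−rT}·N(−d₂) − S·N(−d₁) = 37.530927 − 25.681157 = 11.849771
φ(d₁) = (1/√(2π))·e^{−d₁²/2} = 0.258973
Θ = −S·φ(d₁)·σ/(2√T) + r·K·e^{−rT}·N(−d₂) = −4.032268 + 2.214325 = -1.817943

price = 11.849771
Θ = -1.817943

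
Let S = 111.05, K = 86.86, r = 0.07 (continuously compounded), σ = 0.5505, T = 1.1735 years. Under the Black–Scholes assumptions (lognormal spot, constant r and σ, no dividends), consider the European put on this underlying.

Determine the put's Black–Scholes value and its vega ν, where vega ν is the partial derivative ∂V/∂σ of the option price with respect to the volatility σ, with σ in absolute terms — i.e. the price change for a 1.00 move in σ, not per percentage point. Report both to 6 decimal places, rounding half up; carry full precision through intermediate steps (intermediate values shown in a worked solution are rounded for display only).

price = 10.044185
ν = 33.500818

σ√T = 0.5505·√1.1735 = 0.596347
d₁ = (ln(S/K) + (r+σ²/2)T) / (σ√T) = (ln(111.05/86.86) + (0.07+0.5505²/2)·1.1735) / 0.596347 = (0.245683 + 0.259960) / 0.596347 = 0.847900
d₂ = d₁ − σ√T = 0.847900 − 0.596347 = 0.251554
e^{−rT} = e^{−0.07·1.1735} = 0.921138
N(−d₁) = 0.198247,  N(−d₂) = 0.400693
Put price V = K·e^{−rT}·N(−d₂) − S·N(−d₁) = 32.059483 − 22.015299 = 10.044185
φ(d₁) = (1/√(2π))·e^{−d₁²/2} = 0.278481
ν = S·φ(d₁)·√T = 33.500818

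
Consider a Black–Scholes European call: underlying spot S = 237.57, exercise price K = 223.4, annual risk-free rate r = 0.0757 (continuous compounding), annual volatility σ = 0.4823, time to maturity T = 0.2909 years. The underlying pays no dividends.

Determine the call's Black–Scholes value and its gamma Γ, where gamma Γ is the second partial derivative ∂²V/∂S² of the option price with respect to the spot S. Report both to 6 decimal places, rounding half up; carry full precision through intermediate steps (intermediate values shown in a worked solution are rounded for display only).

σ√T = 0.4823·√0.2909 = 0.260129
d₁ = (ln(S/K) + (r+σ²/2)T) / (σ√T) = (ln(237.57/223.4) + (0.0757+0.4823²/2)·0.2909) / 0.260129 = (0.061498 + 0.055855) / 0.260129 = 0.451134
d₂ = d₁ − σ√T = 0.451134 − 0.260129 = 0.191005
e^{−rT} = e^{−0.0757·0.2909} = 0.978220
N(d₁) = 0.674054,  N(d₂) = 0.575739
Call price V = S·N(d₁) − K·e^{−rT}·N(d₂) = 160.134904 − 125.818719 = 34.316185
φ(d₁) = (1/√(2π))·e^{−d₁²/2} = 0.360343
Γ = φ(d₁) / (S·σ·√T) = 0.005831

price = 34.316185
Γ = 0.005831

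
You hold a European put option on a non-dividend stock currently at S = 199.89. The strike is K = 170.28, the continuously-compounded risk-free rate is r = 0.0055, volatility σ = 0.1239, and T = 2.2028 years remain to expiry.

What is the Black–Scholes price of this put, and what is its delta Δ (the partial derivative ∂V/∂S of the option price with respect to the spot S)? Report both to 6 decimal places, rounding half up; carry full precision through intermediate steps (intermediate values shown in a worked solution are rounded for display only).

σ√T = 0.1239·√2.2028 = 0.183890
d₁ = (ln(S/K) + (r+σ²/2)T) / (σ√T) = (ln(199.89/170.28) + (0.0055+0.1239²/2)·2.2028) / 0.183890 = (0.160323 + 0.029023) / 0.183890 = 1.029670
d₂ = d₁ − σ√T = 1.029670 − 0.183890 = 0.845779
e^{−rT} = e^{−0.0055·2.2028} = 0.987958
N(−d₁) = 0.151583,  N(−d₂) = 0.198838
Put price V = K·e^{−rT}·N(−d₂) − S·N(−d₁) = 33.450385 − 30.299830 = 3.150556
Δ = −N(−d₁) = -0.151583

price = 3.150556
Δ = -0.151583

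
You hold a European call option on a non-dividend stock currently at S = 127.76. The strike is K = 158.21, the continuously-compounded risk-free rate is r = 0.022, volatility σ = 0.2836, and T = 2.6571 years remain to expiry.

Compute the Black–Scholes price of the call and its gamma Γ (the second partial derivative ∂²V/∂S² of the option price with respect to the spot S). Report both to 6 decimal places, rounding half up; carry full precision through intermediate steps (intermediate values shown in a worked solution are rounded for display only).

price = 15.969638
Γ = 0.006718

σ√T = 0.2836·√2.6571 = 0.462285
d₁ = (ln(S/K) + (r+σ²/2)T) / (σ√T) = (ln(127.76/158.21) + (0.022+0.2836²/2)·2.6571) / 0.462285 = (-0.213770 + 0.165310) / 0.462285 = -0.104826
d₂ = d₁ − σ√T = -0.104826 − 0.462285 = -0.567112
e^{−rT} = e^{−0.022·2.6571} = 0.943220
N(d₁) = 0.458257,  N(d₂) = 0.285319
Call price V = S·N(d₁) − K·e^{−rT}·N(d₂) = 58.546892 − 42.577254 = 15.969638
φ(d₁) = (1/√(2π))·e^{−d₁²/2} = 0.396756
Γ = φ(d₁) / (S·σ·√T) = 0.006718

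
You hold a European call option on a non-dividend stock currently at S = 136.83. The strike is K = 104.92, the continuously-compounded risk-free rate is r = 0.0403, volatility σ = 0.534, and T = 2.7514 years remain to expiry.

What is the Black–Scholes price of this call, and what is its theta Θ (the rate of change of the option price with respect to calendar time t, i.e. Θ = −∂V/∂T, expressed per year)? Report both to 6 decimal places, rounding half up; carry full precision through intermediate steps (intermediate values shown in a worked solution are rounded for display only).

price = 64.174674
Θ = -7.894658

σ√T = 0.534·√2.7514 = 0.885764
d₁ = (ln(S/K) + (r+σ²/2)T) / (σ√T) = (ln(136.83/104.92) + (0.0403+0.534²/2)·2.7514) / 0.885764 = (0.265541 + 0.503171) / 0.885764 = 0.867851
d₂ = d₁ − σ√T = 0.867851 − 0.885764 = -0.017913
e^{−rT} = e^{−0.0403·2.7514} = 0.895045
N(d₁) = 0.807262,  N(d₂) = 0.492854
Call price V = S·N(d₁) − K·e^{−rT}·N(d₂) = 110.457679 − 46.283004 = 64.174674
φ(d₁) = (1/√(2π))·e^{−d₁²/2} = 0.273755
Θ = −S·φ(d₁)·σ/(2√T) − r·K·e^{−rT}·N(d₂) = −6.029452 − 1.865205 = -7.894658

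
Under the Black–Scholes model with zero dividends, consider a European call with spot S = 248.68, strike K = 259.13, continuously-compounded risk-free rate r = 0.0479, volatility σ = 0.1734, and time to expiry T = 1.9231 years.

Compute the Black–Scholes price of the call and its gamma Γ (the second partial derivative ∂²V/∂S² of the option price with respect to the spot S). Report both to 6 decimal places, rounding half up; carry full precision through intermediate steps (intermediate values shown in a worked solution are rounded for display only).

σ√T = 0.1734·√1.9231 = 0.240464
d₁ = (ln(S/K) + (r+σ²/2)T) / (σ√T) = (ln(248.68/259.13) + (0.0479+0.1734²/2)·1.9231) / 0.240464 = (-0.041163 + 0.121028) / 0.240464 = 0.332129
d₂ = d₁ − σ√T = 0.332129 − 0.240464 = 0.091665
e^{−rT} = e^{−0.0479·1.9231} = 0.911999
N(d₁) = 0.630104,  N(d₂) = 0.536518
Call price V = S·N(d₁) − K·e^{−rT}·N(d₂) = 156.694263 − 126.793261 = 29.901002
φ(d₁) = (1/√(2π))·e^{−d₁²/2} = 0.377535
Γ = φ(d₁) / (S·σ·√T) = 0.006313

price = 29.901002
Γ = 0.006313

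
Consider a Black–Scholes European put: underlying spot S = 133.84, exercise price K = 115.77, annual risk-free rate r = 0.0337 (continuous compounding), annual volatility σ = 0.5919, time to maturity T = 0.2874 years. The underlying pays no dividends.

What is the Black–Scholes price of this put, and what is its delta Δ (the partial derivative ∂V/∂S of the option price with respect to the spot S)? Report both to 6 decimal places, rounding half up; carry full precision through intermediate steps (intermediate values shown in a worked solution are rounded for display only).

price = 7.876041
Δ = -0.259054

σ√T = 0.5919·√0.2874 = 0.317316
d₁ = (ln(S/K) + (r+σ²/2)T) / (σ√T) = (ln(133.84/115.77) + (0.0337+0.5919²/2)·0.2874) / 0.317316 = (0.145040 + 0.060030) / 0.317316 = 0.646264
d₂ = d₁ − σ√T = 0.646264 − 0.317316 = 0.328948
e^{−rT} = e^{−0.0337·0.2874} = 0.990361
N(−d₁) = 0.259054,  N(−d₂) = 0.371098
Put price V = K·e^{−rT}·N(−d₂) − S·N(−d₁) = 42.547876 − 34.671835 = 7.876041
Δ = −N(−d₁) = -0.259054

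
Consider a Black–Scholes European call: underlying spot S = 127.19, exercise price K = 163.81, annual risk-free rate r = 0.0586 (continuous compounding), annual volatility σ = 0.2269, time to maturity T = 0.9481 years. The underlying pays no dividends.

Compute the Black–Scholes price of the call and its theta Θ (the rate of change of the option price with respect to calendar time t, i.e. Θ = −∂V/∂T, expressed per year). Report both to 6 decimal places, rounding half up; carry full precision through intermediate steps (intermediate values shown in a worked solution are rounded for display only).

price = 3.138949
Θ = -5.781482

σ√T = 0.2269·√0.9481 = 0.220933
d₁ = (ln(S/K) + (r+σ²/2)T) / (σ√T) = (ln(127.19/163.81) + (0.0586+0.2269²/2)·0.9481) / 0.220933 = (-0.253025 + 0.079964) / 0.220933 = -0.783316
d₂ = d₁ − σ√T = -0.783316 − 0.220933 = -1.004249
e^{−rT} = e^{−0.0586·0.9481} = 0.945957
N(d₁) = 0.216721,  N(d₂) = 0.157629
Call price V = S·N(d₁) − K·e^{−rT}·N(d₂) = 27.564720 − 24.425771 = 3.138949
φ(d₁) = (1/√(2π))·e^{−d₁²/2} = 0.293543
Θ = −S·φ(d₁)·σ/(2√T) − r·K·e^{−rT}·N(d₂) = −4.350132 − 1.431350 = -5.781482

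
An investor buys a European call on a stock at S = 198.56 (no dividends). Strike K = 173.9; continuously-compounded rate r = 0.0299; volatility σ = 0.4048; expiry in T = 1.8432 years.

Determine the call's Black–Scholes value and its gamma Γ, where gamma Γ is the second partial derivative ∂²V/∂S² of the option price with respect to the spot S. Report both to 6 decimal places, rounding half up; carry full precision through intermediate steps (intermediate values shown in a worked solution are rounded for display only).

price = 58.512122
Γ = 0.003023

σ√T = 0.4048·√1.8432 = 0.549575
d₁ = (ln(S/K) + (r+σ²/2)T) / (σ√T) = (ln(198.56/173.9) + (0.0299+0.4048²/2)·1.8432) / 0.549575 = (0.132611 + 0.206128) / 0.549575 = 0.616365
d₂ = d₁ − σ√T = 0.616365 − 0.549575 = 0.066791
e^{−rT} = e^{−0.0299·1.8432} = 0.946379
N(d₁) = 0.731173,  N(d₂) = 0.526626
Call price V = S·N(d₁) − K·e^{−rT}·N(d₂) = 145.181763 − 86.669641 = 58.512122
φ(d₁) = (1/√(2π))·e^{−d₁²/2} = 0.329924
Γ = φ(d₁) / (S·σ·√T) = 0.003023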